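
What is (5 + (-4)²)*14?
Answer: 294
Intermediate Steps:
(5 + (-4)²)*14 = (5 + 16)*14 = 21*14 = 294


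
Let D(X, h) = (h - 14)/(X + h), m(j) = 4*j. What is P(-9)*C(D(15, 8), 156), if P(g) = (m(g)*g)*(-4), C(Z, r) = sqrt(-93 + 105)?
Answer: -2592*sqrt(3) ≈ -4489.5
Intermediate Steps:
D(X, h) = (-14 + h)/(X + h)
C(Z, r) = 2*sqrt(3) (C(Z, r) = sqrt(12) = 2*sqrt(3))
P(g) = -16*g**2 (P(g) = ((4*g)*g)*(-4) = (4*g**2)*(-4) = -16*g**2)
P(-9)*C(D(15, 8), 156) = (-16*(-9)**2)*(2*sqrt(3)) = (-16*81)*(2*sqrt(3)) = -2592*sqrt(3)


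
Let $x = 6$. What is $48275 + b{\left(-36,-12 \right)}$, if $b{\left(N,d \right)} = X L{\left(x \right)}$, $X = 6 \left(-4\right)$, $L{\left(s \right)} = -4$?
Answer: $48371$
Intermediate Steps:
$X = -24$
$b{\left(N,d \right)} = 96$ ($b{\left(N,d \right)} = \left(-24\right) \left(-4\right) = 96$)
$48275 + b{\left(-36,-12 \right)} = 48275 + 96 = 48371$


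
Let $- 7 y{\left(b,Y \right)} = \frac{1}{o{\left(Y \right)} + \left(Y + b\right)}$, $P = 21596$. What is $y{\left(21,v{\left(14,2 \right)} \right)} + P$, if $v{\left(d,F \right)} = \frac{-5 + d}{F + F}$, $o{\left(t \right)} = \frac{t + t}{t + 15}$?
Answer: $\frac{326984944}{15141} \approx 21596.0$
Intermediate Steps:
$o{\left(t \right)} = \frac{2 t}{15 + t}$
$v{\left(d,F \right)} = \frac{-5 + d}{2 F}$
$y{\left(b,Y \right)} = - \frac{1}{7 \left(Y + b + \frac{2 Y}{15 + Y}\right)}$ ($y{\left(b,Y \right)} = - \frac{1}{7 \left(\frac{2 Y}{15 + Y} + \left(Y + b\right)\right)} = - \frac{1}{7 \left(Y + b + \frac{2 Y}{15 + Y}\right)}$)
$y{\left(21,v{\left(14,2 \right)} \right)} + P = \frac{-15 - \frac{-5 + 14}{2 \cdot 2}}{7 \left(2 \frac{-5 + 14}{2 \cdot 2} + \left(15 + \frac{-5 + 14}{2 \cdot 2}\right) \left(\frac{-5 + 14}{2 \cdot 2} + 21\right)\right)} + 21596 = \frac{-15 - \frac{1}{2} \cdot \frac{1}{2} \cdot 9}{7 \left(2 \cdot \frac{1}{2} \cdot \frac{1}{2} \cdot 9 + \left(15 + \frac{1}{2} \cdot \frac{1}{2} \cdot 9\right) \left(\frac{1}{2} \cdot \frac{1}{2} \cdot 9 + 21\right)\right)} + 21596 = \frac{-15 - \frac{9}{4}}{7 \left(2 \cdot \frac{9}{4} + \left(15 + \frac{9}{4}\right) \left(\frac{9}{4} + 21\right)\right)} + 21596 = \frac{-15 - \frac{9}{4}}{7 \left(\frac{9}{2} + \frac{69}{4} \cdot \frac{93}{4}\right)} + 21596 = \frac{1}{7} \frac{1}{\frac{9}{2} + \frac{6417}{16}} \left(- \frac{69}{4}\right) + 21596 = \frac{1}{7} \frac{1}{\frac{6489}{16}} \left(- \frac{69}{4}\right) + 21596 = \frac{1}{7} \cdot \frac{16}{6489} \left(- \frac{69}{4}\right) + 21596 = - \frac{92}{15141} + 21596 = \frac{326984944}{15141}$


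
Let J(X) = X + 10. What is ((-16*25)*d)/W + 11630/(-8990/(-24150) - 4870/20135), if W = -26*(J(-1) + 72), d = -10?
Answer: 119096117133950/1335270339 ≈ 89193.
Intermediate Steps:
J(X) = 10 + X
W = -2106 (W = -26*((10 - 1) + 72) = -26*(9 + 72) = -26*81 = -2106)
((-16*25)*d)/W + 11630/(-8990/(-24150) - 4870/20135) = (-16*25*(-10))/(-2106) + 11630/(-8990/(-24150) - 4870/20135) = -400*(-10)*(-1/2106) + 11630/(-8990*(-1/24150) - 4870*1/20135) = 4000*(-1/2106) + 11630/(899/2415 - 974/4027) = -2000/1053 + 11630/(1268063/9725205) = -2000/1053 + 11630*(9725205/1268063) = -2000/1053 + 113104134150/1268063 = 119096117133950/1335270339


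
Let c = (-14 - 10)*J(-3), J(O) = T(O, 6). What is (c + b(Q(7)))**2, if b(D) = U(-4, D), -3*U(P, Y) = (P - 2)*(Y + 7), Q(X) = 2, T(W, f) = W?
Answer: 8100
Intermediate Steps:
J(O) = O
U(P, Y) = -(-2 + P)*(7 + Y)/3 (U(P, Y) = -(P - 2)*(Y + 7)/3 = -(-2 + P)*(7 + Y)/3)
b(D) = 14 + 2*D (b(D) = 14/3 - 7/3*(-4) + 2*D/3 - 1/3*(-4)*D = 14/3 + 28/3 + 2*D/3 + 4*D/3 = 14 + 2*D)
c = 72 (c = (-14 - 10)*(-3) = -24*(-3) = 72)
(c + b(Q(7)))**2 = (72 + (14 + 2*2))**2 = (72 + (14 + 4))**2 = (72 + 18)**2 = 90**2 = 8100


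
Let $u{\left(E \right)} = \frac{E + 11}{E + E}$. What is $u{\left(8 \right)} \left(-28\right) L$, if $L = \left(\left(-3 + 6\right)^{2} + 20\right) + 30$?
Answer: $- \frac{7847}{4} \approx -1961.8$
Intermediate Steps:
$u{\left(E \right)} = \frac{11 + E}{2 E}$
$L = 59$ ($L = \left(3^{2} + 20\right) + 30 = \left(9 + 20\right) + 30 = 29 + 30 = 59$)
$u{\left(8 \right)} \left(-28\right) L = \frac{11 + 8}{2 \cdot 8} \left(-28\right) 59 = \frac{1}{2} \cdot \frac{1}{8} \cdot 19 \left(-28\right) 59 = \frac{19}{16} \left(-28\right) 59 = \left(- \frac{133}{4}\right) 59 = - \frac{7847}{4}$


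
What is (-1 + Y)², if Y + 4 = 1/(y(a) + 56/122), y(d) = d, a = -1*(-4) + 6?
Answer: 9790641/407044 ≈ 24.053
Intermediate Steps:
a = 10 (a = 4 + 6 = 10)
Y = -2491/638 (Y = -4 + 1/(10 + 56/122) = -4 + 1/(10 + 56*(1/122)) = -4 + 1/(10 + 28/61) = -4 + 1/(638/61) = -4 + 61/638 = -2491/638 ≈ -3.9044)
(-1 + Y)² = (-1 - 2491/638)² = (-3129/638)² = 9790641/407044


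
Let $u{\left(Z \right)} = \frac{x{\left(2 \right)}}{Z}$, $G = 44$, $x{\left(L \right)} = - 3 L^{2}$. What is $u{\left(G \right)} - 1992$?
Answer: $- \frac{21915}{11} \approx -1992.3$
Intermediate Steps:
$u{\left(Z \right)} = - \frac{12}{Z}$ ($u{\left(Z \right)} = \frac{\left(-3\right) 2^{2}}{Z} = \frac{\left(-3\right) 4}{Z} = - \frac{12}{Z}$)
$u{\left(G \right)} - 1992 = - \frac{12}{44} - 1992 = \left(-12\right) \frac{1}{44} - 1992 = - \frac{3}{11} - 1992 = - \frac{21915}{11}$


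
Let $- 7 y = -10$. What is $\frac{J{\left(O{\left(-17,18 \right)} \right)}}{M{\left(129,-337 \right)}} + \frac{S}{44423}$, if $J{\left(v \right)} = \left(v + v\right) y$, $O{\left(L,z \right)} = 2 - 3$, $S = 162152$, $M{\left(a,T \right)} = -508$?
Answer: $\frac{144375243}{39492047} \approx 3.6558$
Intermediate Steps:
$y = \frac{10}{7}$ ($y = \left(- \frac{1}{7}\right) \left(-10\right) = \frac{10}{7} \approx 1.4286$)
$O{\left(L,z \right)} = -1$
$J{\left(v \right)} = \frac{20 v}{7}$ ($J{\left(v \right)} = \left(v + v\right) \frac{10}{7} = 2 v \frac{10}{7} = \frac{20 v}{7}$)
$\frac{J{\left(O{\left(-17,18 \right)} \right)}}{M{\left(129,-337 \right)}} + \frac{S}{44423} = \frac{\frac{20}{7} \left(-1\right)}{-508} + \frac{162152}{44423} = \left(- \frac{20}{7}\right) \left(- \frac{1}{508}\right) + 162152 \cdot \frac{1}{44423} = \frac{5}{889} + \frac{162152}{44423} = \frac{144375243}{39492047}$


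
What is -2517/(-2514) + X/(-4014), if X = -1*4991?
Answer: 1887551/840933 ≈ 2.2446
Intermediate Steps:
X = -4991
-2517/(-2514) + X/(-4014) = -2517/(-2514) - 4991/(-4014) = -2517*(-1/2514) - 4991*(-1/4014) = 839/838 + 4991/4014 = 1887551/840933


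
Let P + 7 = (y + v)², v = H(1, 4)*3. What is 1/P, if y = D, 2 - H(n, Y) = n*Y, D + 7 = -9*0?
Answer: 1/162 ≈ 0.0061728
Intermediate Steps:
D = -7 (D = -7 - 9*0 = -7 + 0 = -7)
H(n, Y) = 2 - Y*n (H(n, Y) = 2 - n*Y = 2 - Y*n)
y = -7
v = -6 (v = (2 - 1*4*1)*3 = (2 - 4)*3 = -2*3 = -6)
P = 162 (P = -7 + (-7 - 6)² = -7 + (-13)² = -7 + 169 = 162)
1/P = 1/162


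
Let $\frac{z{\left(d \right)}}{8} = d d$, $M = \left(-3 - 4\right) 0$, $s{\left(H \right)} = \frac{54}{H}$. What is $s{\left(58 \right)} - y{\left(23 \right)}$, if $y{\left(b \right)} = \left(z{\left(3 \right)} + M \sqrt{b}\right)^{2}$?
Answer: $- \frac{150309}{29} \approx -5183.1$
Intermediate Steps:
$M = 0$ ($M = \left(-7\right) 0 = 0$)
$z{\left(d \right)} = 8 d^{2}$ ($z{\left(d \right)} = 8 d d = 8 d^{2}$)
$y{\left(b \right)} = 5184$ ($y{\left(b \right)} = \left(8 \cdot 3^{2} + 0 \sqrt{b}\right)^{2} = \left(8 \cdot 9 + 0\right)^{2} = \left(72 + 0\right)^{2} = 72^{2} = 5184$)
$s{\left(58 \right)} - y{\left(23 \right)} = \frac{54}{58} - 5184 = 54 \cdot \frac{1}{58} - 5184 = \frac{27}{29} - 5184 = - \frac{150309}{29}$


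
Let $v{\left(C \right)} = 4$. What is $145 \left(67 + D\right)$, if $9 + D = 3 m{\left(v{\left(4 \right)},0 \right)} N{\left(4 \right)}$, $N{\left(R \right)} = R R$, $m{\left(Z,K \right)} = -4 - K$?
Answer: $-19430$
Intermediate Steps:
$N{\left(R \right)} = R^{2}$
$D = -201$ ($D = -9 + 3 \left(-4 - 0\right) 4^{2} = -9 + 3 \left(-4 + 0\right) 16 = -9 + 3 \left(-4\right) 16 = -9 - 192 = -201$)
$145 \left(67 + D\right) = 145 \left(67 - 201\right) = 145 \left(-134\right) = -19430$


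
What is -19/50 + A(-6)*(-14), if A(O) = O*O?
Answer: -25219/50 ≈ -504.38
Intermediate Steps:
A(O) = O²
-19/50 + A(-6)*(-14) = -19/50 + (-6)²*(-14) = -19*1/50 + 36*(-14) = -19/50 - 504 = -25219/50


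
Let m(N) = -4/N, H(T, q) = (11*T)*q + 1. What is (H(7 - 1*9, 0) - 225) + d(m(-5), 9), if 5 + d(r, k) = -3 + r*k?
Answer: -1124/5 ≈ -224.80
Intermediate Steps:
H(T, q) = 1 + 11*T*q (H(T, q) = 11*T*q + 1 = 1 + 11*T*q)
d(r, k) = -8 + k*r (d(r, k) = -5 + (-3 + r*k) = -5 + (-3 + k*r) = -8 + k*r)
(H(7 - 1*9, 0) - 225) + d(m(-5), 9) = ((1 + 11*(7 - 1*9)*0) - 225) + (-8 + 9*(-4/(-5))) = ((1 + 11*(7 - 9)*0) - 225) + (-8 + 9*(-4*(-⅕))) = ((1 + 11*(-2)*0) - 225) + (-8 + 9*(⅘)) = ((1 + 0) - 225) + (-8 + 36/5) = (1 - 225) - ⅘ = -224 - ⅘ = -1124/5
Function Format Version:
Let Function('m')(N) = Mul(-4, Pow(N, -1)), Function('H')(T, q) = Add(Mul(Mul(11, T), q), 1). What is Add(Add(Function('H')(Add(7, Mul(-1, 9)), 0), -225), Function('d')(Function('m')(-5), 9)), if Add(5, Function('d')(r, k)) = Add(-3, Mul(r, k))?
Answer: Rational(-1124, 5) ≈ -224.80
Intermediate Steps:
Function('H')(T, q) = Add(1, Mul(11, T, q)) (Function('H')(T, q) = Add(Mul(11, T, q), 1) = Add(1, Mul(11, T, q)))
Function('d')(r, k) = Add(-8, Mul(k, r)) (Function('d')(r, k) = Add(-5, Add(-3, Mul(r, k))) = Add(-5, Add(-3, Mul(k, r))) = Add(-8, Mul(k, r)))
Add(Add(Function('H')(Add(7, Mul(-1, 9)), 0), -225), Function('d')(Function('m')(-5), 9)) = Add(Add(Add(1, Mul(11, Add(7, Mul(-1, 9)), 0)), -225), Add(-8, Mul(9, Mul(-4, Pow(-5, -1))))) = Add(Add(Add(1, Mul(11, Add(7, -9), 0)), -225), Add(-8, Mul(9, Mul(-4, Rational(-1, 5))))) = Add(Add(Add(1, Mul(11, -2, 0)), -225), Add(-8, Mul(9, Rational(4, 5)))) = Add(Add(Add(1, 0), -225), Add(-8, Rational(36, 5))) = Add(Add(1, -225), Rational(-4, 5)) = Add(-224, Rational(-4, 5)) = Rational(-1124, 5)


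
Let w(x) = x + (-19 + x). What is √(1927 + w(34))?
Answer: 2*√494 ≈ 44.452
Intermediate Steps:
w(x) = -19 + 2*x
√(1927 + w(34)) = √(1927 + (-19 + 2*34)) = √(1927 + (-19 + 68)) = √(1927 + 49) = √1976 = 2*√494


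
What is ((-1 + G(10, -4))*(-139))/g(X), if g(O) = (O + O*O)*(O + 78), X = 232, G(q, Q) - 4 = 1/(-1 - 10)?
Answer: -278/11520685 ≈ -2.4131e-5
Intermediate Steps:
G(q, Q) = 43/11 (G(q, Q) = 4 + 1/(-1 - 10) = 4 + 1/(-11) = 4 - 1/11 = 43/11)
g(O) = (78 + O)*(O + O²) (g(O) = (O + O²)*(78 + O) = (78 + O)*(O + O²))
((-1 + G(10, -4))*(-139))/g(X) = ((-1 + 43/11)*(-139))/((232*(78 + 232² + 79*232))) = ((32/11)*(-139))/((232*(78 + 53824 + 18328))) = -4448/(11*(232*72230)) = -4448/11/16757360 = -4448/11*1/16757360 = -278/11520685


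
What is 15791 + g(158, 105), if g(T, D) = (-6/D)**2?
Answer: 19343979/1225 ≈ 15791.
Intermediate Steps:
g(T, D) = 36/D**2
15791 + g(158, 105) = 15791 + 36/105**2 = 15791 + 36*(1/11025) = 15791 + 4/1225 = 19343979/1225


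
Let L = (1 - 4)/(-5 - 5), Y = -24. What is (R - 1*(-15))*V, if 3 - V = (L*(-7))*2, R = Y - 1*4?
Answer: -468/5 ≈ -93.600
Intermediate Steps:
R = -28 (R = -24 - 1*4 = -24 - 4 = -28)
L = 3/10 (L = -3/(-10) = -3*(-1/10) = 3/10 ≈ 0.30000)
V = 36/5 (V = 3 - (3/10)*(-7)*2 = 3 - (-21)*2/10 = 3 - 1*(-21/5) = 3 + 21/5 = 36/5 ≈ 7.2000)
(R - 1*(-15))*V = (-28 - 1*(-15))*(36/5) = (-28 + 15)*(36/5) = -13*36/5 = -468/5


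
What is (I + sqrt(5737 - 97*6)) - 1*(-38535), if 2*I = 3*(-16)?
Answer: 38511 + sqrt(5155) ≈ 38583.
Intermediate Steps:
I = -24 (I = (3*(-16))/2 = (1/2)*(-48) = -24)
(I + sqrt(5737 - 97*6)) - 1*(-38535) = (-24 + sqrt(5737 - 97*6)) - 1*(-38535) = (-24 + sqrt(5737 - 582)) + 38535 = (-24 + sqrt(5155)) + 38535 = 38511 + sqrt(5155)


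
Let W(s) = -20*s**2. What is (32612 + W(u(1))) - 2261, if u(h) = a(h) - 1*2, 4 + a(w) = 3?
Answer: 30171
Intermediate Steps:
a(w) = -1 (a(w) = -4 + 3 = -1)
u(h) = -3 (u(h) = -1 - 1*2 = -1 - 2 = -3)
(32612 + W(u(1))) - 2261 = (32612 - 20*(-3)**2) - 2261 = (32612 - 20*9) - 2261 = (32612 - 180) - 2261 = 32432 - 2261 = 30171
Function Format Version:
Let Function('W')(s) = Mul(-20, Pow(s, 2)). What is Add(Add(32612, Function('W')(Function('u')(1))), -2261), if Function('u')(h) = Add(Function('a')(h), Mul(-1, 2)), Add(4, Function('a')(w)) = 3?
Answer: 30171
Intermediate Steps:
Function('a')(w) = -1 (Function('a')(w) = Add(-4, 3) = -1)
Function('u')(h) = -3 (Function('u')(h) = Add(-1, Mul(-1, 2)) = Add(-1, -2) = -3)
Add(Add(32612, Function('W')(Function('u')(1))), -2261) = Add(Add(32612, Mul(-20, Pow(-3, 2))), -2261) = Add(Add(32612, Mul(-20, 9)), -2261) = Add(Add(32612, -180), -2261) = Add(32432, -2261) = 30171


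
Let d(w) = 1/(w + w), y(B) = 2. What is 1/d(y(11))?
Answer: 4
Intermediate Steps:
d(w) = 1/(2*w)
1/d(y(11)) = 1/((1/2)/2) = 1/((1/2)*(1/2)) = 1/(1/4) = 4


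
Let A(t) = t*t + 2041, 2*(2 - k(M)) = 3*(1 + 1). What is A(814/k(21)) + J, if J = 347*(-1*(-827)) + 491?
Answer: 952097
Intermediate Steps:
k(M) = -1 (k(M) = 2 - 3*(1 + 1)/2 = 2 - 3*2/2 = 2 - ½*6 = 2 - 3 = -1)
A(t) = 2041 + t² (A(t) = t² + 2041 = 2041 + t²)
J = 287460 (J = 347*827 + 491 = 286969 + 491 = 287460)
A(814/k(21)) + J = (2041 + (814/(-1))²) + 287460 = (2041 + (814*(-1))²) + 287460 = (2041 + (-814)²) + 287460 = (2041 + 662596) + 287460 = 664637 + 287460 = 952097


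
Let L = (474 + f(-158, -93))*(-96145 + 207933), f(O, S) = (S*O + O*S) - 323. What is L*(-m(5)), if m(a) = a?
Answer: -16510528660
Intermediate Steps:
f(O, S) = -323 + 2*O*S (f(O, S) = (O*S + O*S) - 323 = 2*O*S - 323 = -323 + 2*O*S)
L = 3302105732 (L = (474 + (-323 + 2*(-158)*(-93)))*(-96145 + 207933) = (474 + (-323 + 29388))*111788 = (474 + 29065)*111788 = 29539*111788 = 3302105732)
L*(-m(5)) = 3302105732*(-1*5) = 3302105732*(-5) = -16510528660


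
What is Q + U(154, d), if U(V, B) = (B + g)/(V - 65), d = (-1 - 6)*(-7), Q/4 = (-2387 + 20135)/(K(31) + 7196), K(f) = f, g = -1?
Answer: 740576/71467 ≈ 10.362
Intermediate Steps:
Q = 7888/803 (Q = 4*((-2387 + 20135)/(31 + 7196)) = 4*(17748/7227) = 4*(17748*(1/7227)) = 4*(1972/803) = 7888/803 ≈ 9.8232)
d = 49 (d = -7*(-7) = 49)
U(V, B) = (-1 + B)/(-65 + V) (U(V, B) = (B - 1)/(V - 65) = (-1 + B)/(-65 + V))
Q + U(154, d) = 7888/803 + (-1 + 49)/(-65 + 154) = 7888/803 + 48/89 = 740576/71467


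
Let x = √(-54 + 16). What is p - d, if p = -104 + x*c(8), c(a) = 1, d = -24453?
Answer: 24349 + I*√38 ≈ 24349.0 + 6.1644*I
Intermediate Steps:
x = I*√38 (x = √(-38) = I*√38 ≈ 6.1644*I)
p = -104 + I*√38 (p = -104 + (I*√38)*1 = -104 + I*√38 ≈ -104.0 + 6.1644*I)
p - d = (-104 + I*√38) - 1*(-24453) = (-104 + I*√38) + 24453 = 24349 + I*√38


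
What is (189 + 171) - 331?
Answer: 29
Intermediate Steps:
(189 + 171) - 331 = 360 - 331 = 29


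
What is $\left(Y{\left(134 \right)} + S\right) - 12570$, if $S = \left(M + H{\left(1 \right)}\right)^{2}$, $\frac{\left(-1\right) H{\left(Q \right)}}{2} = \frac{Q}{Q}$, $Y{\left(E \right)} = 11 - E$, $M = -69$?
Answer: $-7652$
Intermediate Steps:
$H{\left(Q \right)} = -2$ ($H{\left(Q \right)} = - 2 \frac{Q}{Q} = \left(-2\right) 1 = -2$)
$S = 5041$ ($S = \left(-69 - 2\right)^{2} = \left(-71\right)^{2} = 5041$)
$\left(Y{\left(134 \right)} + S\right) - 12570 = \left(\left(11 - 134\right) + 5041\right) - 12570 = \left(-123 + 5041\right) - 12570 = 4918 - 12570 = -7652$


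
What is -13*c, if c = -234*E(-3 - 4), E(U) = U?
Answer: -21294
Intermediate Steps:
c = 1638 (c = -234*(-3 - 4) = -234*(-7) = 1638)
-13*c = -13*1638 = -21294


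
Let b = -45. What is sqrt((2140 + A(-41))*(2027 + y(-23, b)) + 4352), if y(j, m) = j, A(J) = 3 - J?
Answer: 4*sqrt(273818) ≈ 2093.1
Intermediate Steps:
sqrt((2140 + A(-41))*(2027 + y(-23, b)) + 4352) = sqrt((2140 + (3 - 1*(-41)))*(2027 - 23) + 4352) = sqrt((2140 + (3 + 41))*2004 + 4352) = sqrt((2140 + 44)*2004 + 4352) = sqrt(2184*2004 + 4352) = sqrt(4376736 + 4352) = sqrt(4381088) = 4*sqrt(273818)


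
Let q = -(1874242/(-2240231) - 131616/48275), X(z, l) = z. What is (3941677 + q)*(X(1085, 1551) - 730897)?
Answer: -311105372404223941775052/108147151525 ≈ -2.8767e+12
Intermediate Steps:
q = 385329275846/108147151525 (q = -(1874242*(-1/2240231) - 131616*1/48275) = -(-1874242/2240231 - 131616/48275) = -1*(-385329275846/108147151525) = 385329275846/108147151525 ≈ 3.5630)
(3941677 + q)*(X(1085, 1551) - 730897) = (3941677 + 385329275846/108147151525)*(1085 - 730897) = (426281525110883271/108147151525)*(-729812) = -311105372404223941775052/108147151525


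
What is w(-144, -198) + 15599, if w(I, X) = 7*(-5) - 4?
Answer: 15560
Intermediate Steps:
w(I, X) = -39 (w(I, X) = -35 - 4 = -39)
w(-144, -198) + 15599 = -39 + 15599 = 15560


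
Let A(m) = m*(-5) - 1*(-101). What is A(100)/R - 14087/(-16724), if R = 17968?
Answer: 61610585/75124208 ≈ 0.82012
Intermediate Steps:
A(m) = 101 - 5*m (A(m) = -5*m + 101 = 101 - 5*m)
A(100)/R - 14087/(-16724) = (101 - 5*100)/17968 - 14087/(-16724) = (101 - 500)*(1/17968) - 14087*(-1/16724) = -399*1/17968 + 14087/16724 = -399/17968 + 14087/16724 = 61610585/75124208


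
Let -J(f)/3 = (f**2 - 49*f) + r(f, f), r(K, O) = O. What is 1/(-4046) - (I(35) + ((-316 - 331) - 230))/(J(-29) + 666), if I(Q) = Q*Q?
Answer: 467325/8136506 ≈ 0.057436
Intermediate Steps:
I(Q) = Q**2
J(f) = -3*f**2 + 144*f (J(f) = -3*((f**2 - 49*f) + f) = -3*(f**2 - 48*f) = -3*f**2 + 144*f)
1/(-4046) - (I(35) + ((-316 - 331) - 230))/(J(-29) + 666) = 1/(-4046) - (35**2 + ((-316 - 331) - 230))/(3*(-29)*(48 - 1*(-29)) + 666) = -1/4046 - (1225 + (-647 - 230))/(3*(-29)*(48 + 29) + 666) = -1/4046 - (1225 - 877)/(3*(-29)*77 + 666) = -1/4046 - 348/(-6699 + 666) = -1/4046 - 348/(-6033) = -1/4046 - 348*(-1)/6033 = -1/4046 - 1*(-116/2011) = -1/4046 + 116/2011 = 467325/8136506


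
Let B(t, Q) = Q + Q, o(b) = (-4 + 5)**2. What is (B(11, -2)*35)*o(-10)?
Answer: -140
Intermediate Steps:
o(b) = 1 (o(b) = 1**2 = 1)
B(t, Q) = 2*Q
(B(11, -2)*35)*o(-10) = ((2*(-2))*35)*1 = -4*35*1 = -140*1 = -140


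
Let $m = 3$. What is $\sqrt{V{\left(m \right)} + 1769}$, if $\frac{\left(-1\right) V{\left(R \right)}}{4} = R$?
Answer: $\sqrt{1757} \approx 41.917$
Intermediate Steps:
$V{\left(R \right)} = - 4 R$
$\sqrt{V{\left(m \right)} + 1769} = \sqrt{\left(-4\right) 3 + 1769} = \sqrt{-12 + 1769} = \sqrt{1757}$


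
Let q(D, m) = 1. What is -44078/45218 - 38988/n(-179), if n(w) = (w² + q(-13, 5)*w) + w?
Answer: -526580443/238773649 ≈ -2.2054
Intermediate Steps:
n(w) = w² + 2*w (n(w) = (w² + 1*w) + w = (w² + w) + w = (w + w²) + w = w² + 2*w)
-44078/45218 - 38988/n(-179) = -44078/45218 - 38988*(-1/(179*(2 - 179))) = -44078*1/45218 - 38988/((-179*(-177))) = -22039/22609 - 38988/31683 = -22039/22609 - 38988*1/31683 = -22039/22609 - 12996/10561 = -526580443/238773649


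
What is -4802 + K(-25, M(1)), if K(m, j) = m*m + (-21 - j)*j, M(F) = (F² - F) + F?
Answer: -4199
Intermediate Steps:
M(F) = F²
K(m, j) = m² + j*(-21 - j)
-4802 + K(-25, M(1)) = -4802 + ((-25)² - (1²)² - 21*1²) = -4802 + (625 - 1*1² - 21*1) = -4802 + (625 - 1*1 - 21) = -4802 + (625 - 1 - 21) = -4802 + 603 = -4199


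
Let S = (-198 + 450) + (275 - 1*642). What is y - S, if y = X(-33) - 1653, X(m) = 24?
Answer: -1514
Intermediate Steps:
y = -1629 (y = 24 - 1653 = -1629)
S = -115 (S = 252 + (275 - 642) = 252 - 367 = -115)
y - S = -1629 - 1*(-115) = -1629 + 115 = -1514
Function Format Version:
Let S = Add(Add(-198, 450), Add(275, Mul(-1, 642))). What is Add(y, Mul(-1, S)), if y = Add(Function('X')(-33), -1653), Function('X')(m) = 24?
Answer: -1514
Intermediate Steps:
y = -1629 (y = Add(24, -1653) = -1629)
S = -115 (S = Add(252, Add(275, -642)) = Add(252, -367) = -115)
Add(y, Mul(-1, S)) = Add(-1629, Mul(-1, -115)) = Add(-1629, 115) = -1514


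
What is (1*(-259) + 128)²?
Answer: 17161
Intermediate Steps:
(1*(-259) + 128)² = (-259 + 128)² = (-131)² = 17161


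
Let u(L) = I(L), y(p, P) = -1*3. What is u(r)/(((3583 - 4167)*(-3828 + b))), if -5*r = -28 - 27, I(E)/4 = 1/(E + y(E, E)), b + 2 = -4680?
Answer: 1/9939680 ≈ 1.0061e-7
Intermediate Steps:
b = -4682 (b = -2 - 4680 = -4682)
y(p, P) = -3
I(E) = 4/(-3 + E) (I(E) = 4/(E - 3) = 4/(-3 + E))
r = 11 (r = -(-28 - 27)/5 = -⅕*(-55) = 11)
u(L) = 4/(-3 + L)
u(r)/(((3583 - 4167)*(-3828 + b))) = (4/(-3 + 11))/(((3583 - 4167)*(-3828 - 4682))) = (4/8)/((-584*(-8510))) = (4*(⅛))/4969840 = (½)*(1/4969840) = 1/9939680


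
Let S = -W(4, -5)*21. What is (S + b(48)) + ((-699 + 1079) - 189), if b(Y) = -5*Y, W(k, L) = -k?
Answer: 35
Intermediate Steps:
S = 84 (S = -(-1*4)*21 = -(-4)*21 = -1*(-84) = 84)
(S + b(48)) + ((-699 + 1079) - 189) = (84 - 5*48) + ((-699 + 1079) - 189) = (84 - 240) + (380 - 189) = -156 + 191 = 35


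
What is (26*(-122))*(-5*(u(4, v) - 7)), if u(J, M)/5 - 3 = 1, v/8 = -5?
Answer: 206180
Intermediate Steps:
v = -40 (v = 8*(-5) = -40)
u(J, M) = 20 (u(J, M) = 15 + 5*1 = 15 + 5 = 20)
(26*(-122))*(-5*(u(4, v) - 7)) = (26*(-122))*(-5*(20 - 7)) = -(-15860)*13 = -3172*(-65) = 206180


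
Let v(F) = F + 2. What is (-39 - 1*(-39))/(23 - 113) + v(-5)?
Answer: -3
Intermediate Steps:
v(F) = 2 + F
(-39 - 1*(-39))/(23 - 113) + v(-5) = (-39 - 1*(-39))/(23 - 113) + (2 - 5) = (-39 + 39)/(-90) - 3 = 0*(-1/90) - 3 = 0 - 3 = -3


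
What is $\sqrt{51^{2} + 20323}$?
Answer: $2 \sqrt{5731} \approx 151.41$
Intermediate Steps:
$\sqrt{51^{2} + 20323} = \sqrt{2601 + 20323} = \sqrt{22924} = 2 \sqrt{5731}$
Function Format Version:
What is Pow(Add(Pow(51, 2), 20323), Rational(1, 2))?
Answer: Mul(2, Pow(5731, Rational(1, 2))) ≈ 151.41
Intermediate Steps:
Pow(Add(Pow(51, 2), 20323), Rational(1, 2)) = Pow(Add(2601, 20323), Rational(1, 2)) = Pow(22924, Rational(1, 2)) = Mul(2, Pow(5731, Rational(1, 2)))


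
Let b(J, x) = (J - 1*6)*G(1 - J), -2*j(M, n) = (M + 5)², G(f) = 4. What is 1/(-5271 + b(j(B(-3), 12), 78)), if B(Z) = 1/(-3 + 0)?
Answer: -9/48047 ≈ -0.00018732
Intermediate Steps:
B(Z) = -⅓ (B(Z) = 1/(-3) = -⅓)
j(M, n) = -(5 + M)²/2 (j(M, n) = -(M + 5)²/2 = -(5 + M)²/2)
b(J, x) = -24 + 4*J (b(J, x) = (J - 1*6)*4 = (J - 6)*4 = (-6 + J)*4 = -24 + 4*J)
1/(-5271 + b(j(B(-3), 12), 78)) = 1/(-5271 + (-24 + 4*(-(5 - ⅓)²/2))) = 1/(-5271 + (-24 + 4*(-(14/3)²/2))) = 1/(-5271 + (-24 + 4*(-½*196/9))) = 1/(-5271 + (-24 + 4*(-98/9))) = 1/(-5271 + (-24 - 392/9)) = 1/(-5271 - 608/9) = 1/(-48047/9) = -9/48047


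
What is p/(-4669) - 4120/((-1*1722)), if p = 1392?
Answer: 41476/19803 ≈ 2.0944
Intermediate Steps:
p/(-4669) - 4120/((-1*1722)) = 1392/(-4669) - 4120/((-1*1722)) = 1392*(-1/4669) - 4120/(-1722) = -48/161 - 4120*(-1/1722) = -48/161 + 2060/861 = 41476/19803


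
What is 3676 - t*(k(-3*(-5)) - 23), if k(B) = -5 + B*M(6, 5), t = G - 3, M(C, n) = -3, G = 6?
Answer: 3895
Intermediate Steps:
t = 3 (t = 6 - 3 = 3)
k(B) = -5 - 3*B (k(B) = -5 + B*(-3) = -5 - 3*B)
3676 - t*(k(-3*(-5)) - 23) = 3676 - 3*((-5 - (-9)*(-5)) - 23) = 3676 - 3*((-5 - 3*15) - 23) = 3676 - 3*((-5 - 45) - 23) = 3676 - 3*(-50 - 23) = 3676 - 3*(-73) = 3676 - 1*(-219) = 3676 + 219 = 3895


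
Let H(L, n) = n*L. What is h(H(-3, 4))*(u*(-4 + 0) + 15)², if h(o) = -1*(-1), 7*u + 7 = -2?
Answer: 19881/49 ≈ 405.73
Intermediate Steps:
u = -9/7 (u = -1 + (⅐)*(-2) = -1 - 2/7 = -9/7 ≈ -1.2857)
H(L, n) = L*n
h(o) = 1
h(H(-3, 4))*(u*(-4 + 0) + 15)² = 1*(-9*(-4 + 0)/7 + 15)² = 1*(-9/7*(-4) + 15)² = 1*(36/7 + 15)² = 1*(141/7)² = 1*(19881/49) = 19881/49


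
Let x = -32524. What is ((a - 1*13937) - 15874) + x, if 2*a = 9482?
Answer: -57594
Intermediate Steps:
a = 4741 (a = (½)*9482 = 4741)
((a - 1*13937) - 15874) + x = ((4741 - 1*13937) - 15874) - 32524 = ((4741 - 13937) - 15874) - 32524 = (-9196 - 15874) - 32524 = -25070 - 32524 = -57594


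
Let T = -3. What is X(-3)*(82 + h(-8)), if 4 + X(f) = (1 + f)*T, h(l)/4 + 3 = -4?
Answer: 108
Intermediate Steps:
h(l) = -28 (h(l) = -12 + 4*(-4) = -12 - 16 = -28)
X(f) = -7 - 3*f (X(f) = -4 + (1 + f)*(-3) = -4 + (-3 - 3*f) = -7 - 3*f)
X(-3)*(82 + h(-8)) = (-7 - 3*(-3))*(82 - 28) = (-7 + 9)*54 = 2*54 = 108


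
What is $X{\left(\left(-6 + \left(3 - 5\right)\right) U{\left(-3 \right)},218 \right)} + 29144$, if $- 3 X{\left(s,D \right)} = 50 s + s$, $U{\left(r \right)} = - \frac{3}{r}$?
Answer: $29280$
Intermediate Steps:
$X{\left(s,D \right)} = - 17 s$ ($X{\left(s,D \right)} = - \frac{50 s + s}{3} = - \frac{51 s}{3} = - 17 s$)
$X{\left(\left(-6 + \left(3 - 5\right)\right) U{\left(-3 \right)},218 \right)} + 29144 = - 17 \left(-6 + \left(3 - 5\right)\right) \left(- \frac{3}{-3}\right) + 29144 = - 17 \left(-6 - 2\right) \left(\left(-3\right) \left(- \frac{1}{3}\right)\right) + 29144 = - 17 \left(\left(-8\right) 1\right) + 29144 = \left(-17\right) \left(-8\right) + 29144 = 136 + 29144 = 29280$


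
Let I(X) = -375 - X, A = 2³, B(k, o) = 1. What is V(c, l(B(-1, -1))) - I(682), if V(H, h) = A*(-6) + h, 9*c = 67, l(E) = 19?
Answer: 1028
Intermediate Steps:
A = 8
c = 67/9 (c = (⅑)*67 = 67/9 ≈ 7.4444)
V(H, h) = -48 + h (V(H, h) = 8*(-6) + h = -48 + h)
V(c, l(B(-1, -1))) - I(682) = (-48 + 19) - (-375 - 1*682) = -29 - (-375 - 682) = -29 - 1*(-1057) = -29 + 1057 = 1028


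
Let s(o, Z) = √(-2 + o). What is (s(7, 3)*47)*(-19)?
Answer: -893*√5 ≈ -1996.8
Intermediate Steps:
(s(7, 3)*47)*(-19) = (√(-2 + 7)*47)*(-19) = (√5*47)*(-19) = (47*√5)*(-19) = -893*√5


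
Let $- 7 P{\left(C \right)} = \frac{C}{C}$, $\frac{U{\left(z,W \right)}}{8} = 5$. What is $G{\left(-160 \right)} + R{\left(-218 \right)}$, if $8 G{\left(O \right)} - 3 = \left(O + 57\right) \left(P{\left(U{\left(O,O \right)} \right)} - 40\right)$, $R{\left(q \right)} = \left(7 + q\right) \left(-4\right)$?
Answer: $\frac{19057}{14} \approx 1361.2$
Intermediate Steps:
$R{\left(q \right)} = -28 - 4 q$
$U{\left(z,W \right)} = 40$ ($U{\left(z,W \right)} = 8 \cdot 5 = 40$)
$P{\left(C \right)} = - \frac{1}{7}$ ($P{\left(C \right)} = - \frac{C \frac{1}{C}}{7} = \left(- \frac{1}{7}\right) 1 = - \frac{1}{7}$)
$G{\left(O \right)} = - \frac{3999}{14} - \frac{281 O}{56}$ ($G{\left(O \right)} = \frac{3}{8} + \frac{\left(O + 57\right) \left(- \frac{1}{7} - 40\right)}{8} = \frac{3}{8} + \frac{\left(57 + O\right) \left(- \frac{281}{7}\right)}{8} = \frac{3}{8} + \frac{- \frac{16017}{7} - \frac{281 O}{7}}{8} = \frac{3}{8} - \left(\frac{16017}{56} + \frac{281 O}{56}\right) = - \frac{3999}{14} - \frac{281 O}{56}$)
$G{\left(-160 \right)} + R{\left(-218 \right)} = \left(- \frac{3999}{14} - - \frac{5620}{7}\right) - -844 = \left(- \frac{3999}{14} + \frac{5620}{7}\right) + \left(-28 + 872\right) = \frac{7241}{14} + 844 = \frac{19057}{14}$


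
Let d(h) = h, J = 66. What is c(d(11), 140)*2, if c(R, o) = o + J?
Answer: 412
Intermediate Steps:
c(R, o) = 66 + o (c(R, o) = o + 66 = 66 + o)
c(d(11), 140)*2 = (66 + 140)*2 = 206*2 = 412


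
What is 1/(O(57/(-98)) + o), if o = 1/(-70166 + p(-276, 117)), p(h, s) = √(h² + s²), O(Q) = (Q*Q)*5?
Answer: 768092843464761724/1299204821651741731 + 276710448*√9985/1299204821651741731 ≈ 0.59120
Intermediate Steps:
O(Q) = 5*Q² (O(Q) = Q²*5 = 5*Q²)
o = 1/(-70166 + 3*√9985) (o = 1/(-70166 + √((-276)² + 117²)) = 1/(-70166 + √(76176 + 13689)) = 1/(-70166 + √89865) = 1/(-70166 + 3*√9985) ≈ -1.4313e-5)
1/(O(57/(-98)) + o) = 1/(5*(57/(-98))² + (-70166/4923177691 - 3*√9985/4923177691)) = 1/(5*(57*(-1/98))² + (-70166/4923177691 - 3*√9985/4923177691)) = 1/(5*(-57/98)² + (-70166/4923177691 - 3*√9985/4923177691)) = 1/(5*(3249/9604) + (-70166/4923177691 - 3*√9985/4923177691)) = 1/(16245/9604 + (-70166/4923177691 - 3*√9985/4923177691)) = 1/(79976347716031/47282198544364 - 3*√9985/4923177691)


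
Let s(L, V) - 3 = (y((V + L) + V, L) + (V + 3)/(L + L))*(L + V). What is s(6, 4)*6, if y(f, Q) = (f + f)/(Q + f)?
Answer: 137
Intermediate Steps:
y(f, Q) = 2*f/(Q + f) (y(f, Q) = (2*f)/(Q + f) = 2*f/(Q + f))
s(L, V) = 3 + (L + V)*((3 + V)/(2*L) + 2*(L + 2*V)/(2*L + 2*V)) (s(L, V) = 3 + (2*((V + L) + V)/(L + ((V + L) + V)) + (V + 3)/(L + L))*(L + V) = 3 + (2*((L + V) + V)/(L + ((L + V) + V)) + (3 + V)/((2*L)))*(L + V) = 3 + (2*(L + 2*V)/(L + (L + 2*V)) + (3 + V)*(1/(2*L)))*(L + V) = 3 + (2*(L + 2*V)/(2*L + 2*V) + (3 + V)/(2*L))*(L + V) = 3 + ((3 + V)/(2*L) + 2*(L + 2*V)/(2*L + 2*V))*(L + V) = 3 + (L + V)*((3 + V)/(2*L) + 2*(L + 2*V)/(2*L + 2*V)))
s(6, 4)*6 = ((½)*(4² + 2*6² + 3*4 + 9*6 + 5*6*4)/6)*6 = ((½)*(⅙)*(16 + 2*36 + 12 + 54 + 120))*6 = ((½)*(⅙)*(16 + 72 + 12 + 54 + 120))*6 = ((½)*(⅙)*274)*6 = (137/6)*6 = 137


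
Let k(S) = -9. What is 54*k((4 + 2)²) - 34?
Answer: -520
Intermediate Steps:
54*k((4 + 2)²) - 34 = 54*(-9) - 34 = -486 - 34 = -520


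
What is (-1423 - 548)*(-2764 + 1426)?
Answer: 2637198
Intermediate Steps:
(-1423 - 548)*(-2764 + 1426) = -1971*(-1338) = 2637198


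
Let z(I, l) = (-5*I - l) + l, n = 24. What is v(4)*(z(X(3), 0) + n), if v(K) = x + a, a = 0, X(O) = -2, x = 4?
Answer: 136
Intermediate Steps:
z(I, l) = -5*I (z(I, l) = (-l - 5*I) + l = -5*I)
v(K) = 4 (v(K) = 4 + 0 = 4)
v(4)*(z(X(3), 0) + n) = 4*(-5*(-2) + 24) = 4*(10 + 24) = 4*34 = 136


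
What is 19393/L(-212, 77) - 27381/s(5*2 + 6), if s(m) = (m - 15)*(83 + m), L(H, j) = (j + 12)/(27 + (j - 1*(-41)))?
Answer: 91983202/2937 ≈ 31319.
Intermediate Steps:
L(H, j) = (12 + j)/(68 + j) (L(H, j) = (12 + j)/(27 + (j + 41)) = (12 + j)/(27 + (41 + j)) = (12 + j)/(68 + j))
s(m) = (-15 + m)*(83 + m)
19393/L(-212, 77) - 27381/s(5*2 + 6) = 19393/(((12 + 77)/(68 + 77))) - 27381/(-1245 + (5*2 + 6)² + 68*(5*2 + 6)) = 19393/((89/145)) - 27381/(-1245 + (10 + 6)² + 68*(10 + 6)) = 19393/(((1/145)*89)) - 27381/(-1245 + 16² + 68*16) = 19393/(89/145) - 27381/(-1245 + 256 + 1088) = 19393*(145/89) - 27381/99 = 2811985/89 - 27381*1/99 = 2811985/89 - 9127/33 = 91983202/2937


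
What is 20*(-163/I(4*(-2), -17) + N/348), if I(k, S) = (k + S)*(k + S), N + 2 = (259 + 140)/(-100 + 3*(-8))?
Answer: -7438151/1348500 ≈ -5.5159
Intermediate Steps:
N = -647/124 (N = -2 + (259 + 140)/(-100 + 3*(-8)) = -2 + 399/(-100 - 24) = -2 + 399/(-124) = -2 + 399*(-1/124) = -2 - 399/124 = -647/124 ≈ -5.2177)
I(k, S) = (S + k)**2 (I(k, S) = (S + k)*(S + k) = (S + k)**2)
20*(-163/I(4*(-2), -17) + N/348) = 20*(-163/(-17 + 4*(-2))**2 - 647/124/348) = 20*(-163/(-17 - 8)**2 - 647/124*1/348) = 20*(-163/((-25)**2) - 647/43152) = 20*(-163/625 - 647/43152) = 20*(-7438151/26970000) = -7438151/1348500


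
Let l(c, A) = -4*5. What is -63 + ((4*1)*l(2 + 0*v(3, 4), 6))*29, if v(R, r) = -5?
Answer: -2383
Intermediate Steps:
l(c, A) = -20
-63 + ((4*1)*l(2 + 0*v(3, 4), 6))*29 = -63 + ((4*1)*(-20))*29 = -63 + (4*(-20))*29 = -63 - 80*29 = -63 - 2320 = -2383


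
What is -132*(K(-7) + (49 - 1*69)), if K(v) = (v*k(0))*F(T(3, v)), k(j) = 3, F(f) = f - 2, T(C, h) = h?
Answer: -22308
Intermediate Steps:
F(f) = -2 + f
K(v) = 3*v*(-2 + v) (K(v) = (v*3)*(-2 + v) = (3*v)*(-2 + v) = 3*v*(-2 + v))
-132*(K(-7) + (49 - 1*69)) = -132*(3*(-7)*(-2 - 7) + (49 - 1*69)) = -132*(3*(-7)*(-9) + (49 - 69)) = -132*(189 - 20) = -132*169 = -22308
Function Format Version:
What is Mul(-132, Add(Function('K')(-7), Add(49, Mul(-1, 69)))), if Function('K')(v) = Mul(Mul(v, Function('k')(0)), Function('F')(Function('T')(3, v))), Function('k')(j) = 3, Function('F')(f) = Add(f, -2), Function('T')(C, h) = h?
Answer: -22308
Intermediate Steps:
Function('F')(f) = Add(-2, f)
Function('K')(v) = Mul(3, v, Add(-2, v)) (Function('K')(v) = Mul(Mul(v, 3), Add(-2, v)) = Mul(Mul(3, v), Add(-2, v)) = Mul(3, v, Add(-2, v)))
Mul(-132, Add(Function('K')(-7), Add(49, Mul(-1, 69)))) = Mul(-132, Add(Mul(3, -7, Add(-2, -7)), Add(49, Mul(-1, 69)))) = Mul(-132, Add(Mul(3, -7, -9), Add(49, -69))) = Mul(-132, Add(189, -20)) = Mul(-132, 169) = -22308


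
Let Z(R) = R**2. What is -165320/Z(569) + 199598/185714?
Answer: 16959904799/30063475177 ≈ 0.56414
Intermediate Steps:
-165320/Z(569) + 199598/185714 = -165320/(569**2) + 199598/185714 = -165320/323761 + 199598*(1/185714) = -165320*1/323761 + 99799/92857 = -165320/323761 + 99799/92857 = 16959904799/30063475177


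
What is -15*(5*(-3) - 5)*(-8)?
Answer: -2400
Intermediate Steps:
-15*(5*(-3) - 5)*(-8) = -15*(-15 - 5)*(-8) = -15*(-20)*(-8) = 300*(-8) = -2400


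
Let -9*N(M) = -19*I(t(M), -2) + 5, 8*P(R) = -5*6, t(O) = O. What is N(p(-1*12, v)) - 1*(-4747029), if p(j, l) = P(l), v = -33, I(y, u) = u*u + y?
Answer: 170893043/36 ≈ 4.7470e+6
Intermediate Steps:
P(R) = -15/4 (P(R) = (-5*6)/8 = (1/8)*(-30) = -15/4)
I(y, u) = y + u**2 (I(y, u) = u**2 + y = y + u**2)
p(j, l) = -15/4
N(M) = 71/9 + 19*M/9 (N(M) = -(-19*(M + (-2)**2) + 5)/9 = -(-19*(M + 4) + 5)/9 = -(-19*(4 + M) + 5)/9 = -((-76 - 19*M) + 5)/9 = -(-71 - 19*M)/9 = 71/9 + 19*M/9)
N(p(-1*12, v)) - 1*(-4747029) = (71/9 + (19/9)*(-15/4)) - 1*(-4747029) = (71/9 - 95/12) + 4747029 = -1/36 + 4747029 = 170893043/36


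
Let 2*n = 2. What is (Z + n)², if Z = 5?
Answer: 36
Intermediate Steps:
n = 1 (n = (½)*2 = 1)
(Z + n)² = (5 + 1)² = 6² = 36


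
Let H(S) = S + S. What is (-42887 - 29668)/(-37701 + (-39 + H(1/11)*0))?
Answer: 4837/2516 ≈ 1.9225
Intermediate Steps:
H(S) = 2*S
(-42887 - 29668)/(-37701 + (-39 + H(1/11)*0)) = (-42887 - 29668)/(-37701 + (-39 + (2/11)*0)) = -72555/(-37701 + (-39 + (2*(1/11))*0)) = -72555/(-37701 + (-39 + (2/11)*0)) = -72555/(-37701 + (-39 + 0)) = -72555/(-37701 - 39) = -72555/(-37740) = -72555*(-1/37740) = 4837/2516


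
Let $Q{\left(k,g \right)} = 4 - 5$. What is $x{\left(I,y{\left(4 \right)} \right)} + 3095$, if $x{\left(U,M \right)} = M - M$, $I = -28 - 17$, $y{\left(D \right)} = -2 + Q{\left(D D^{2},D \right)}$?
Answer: $3095$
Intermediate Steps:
$Q{\left(k,g \right)} = -1$
$y{\left(D \right)} = -3$ ($y{\left(D \right)} = -2 - 1 = -3$)
$I = -45$ ($I = -28 - 17 = -45$)
$x{\left(U,M \right)} = 0$
$x{\left(I,y{\left(4 \right)} \right)} + 3095 = 0 + 3095 = 3095$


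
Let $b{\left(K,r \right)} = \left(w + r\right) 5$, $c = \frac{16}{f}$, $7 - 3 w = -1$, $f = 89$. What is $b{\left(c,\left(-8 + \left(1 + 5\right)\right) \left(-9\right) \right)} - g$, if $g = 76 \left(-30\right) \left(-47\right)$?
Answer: $- \frac{321170}{3} \approx -1.0706 \cdot 10^{5}$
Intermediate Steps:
$w = \frac{8}{3}$ ($w = \frac{7}{3} - - \frac{1}{3} = \frac{7}{3} + \frac{1}{3} = \frac{8}{3} \approx 2.6667$)
$c = \frac{16}{89} \approx 0.17978$
$b{\left(K,r \right)} = \frac{40}{3} + 5 r$ ($b{\left(K,r \right)} = \left(\frac{8}{3} + r\right) 5 = \frac{40}{3} + 5 r$)
$g = 107160$ ($g = \left(-2280\right) \left(-47\right) = 107160$)
$b{\left(c,\left(-8 + \left(1 + 5\right)\right) \left(-9\right) \right)} - g = \left(\frac{40}{3} + 5 \left(-8 + \left(1 + 5\right)\right) \left(-9\right)\right) - 107160 = \left(\frac{40}{3} + 5 \left(-8 + 6\right) \left(-9\right)\right) - 107160 = \left(\frac{40}{3} + 5 \left(\left(-2\right) \left(-9\right)\right)\right) - 107160 = \left(\frac{40}{3} + 5 \cdot 18\right) - 107160 = \left(\frac{40}{3} + 90\right) - 107160 = \frac{310}{3} - 107160 = - \frac{321170}{3}$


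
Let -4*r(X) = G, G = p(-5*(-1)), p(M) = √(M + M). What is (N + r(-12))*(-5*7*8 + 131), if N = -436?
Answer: 64964 + 149*√10/4 ≈ 65082.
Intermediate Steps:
p(M) = √2*√M (p(M) = √(2*M) = √2*√M)
G = √10 (G = √2*√(-5*(-1)) = √2*√5 = √10 ≈ 3.1623)
r(X) = -√10/4
(N + r(-12))*(-5*7*8 + 131) = (-436 - √10/4)*(-5*7*8 + 131) = (-436 - √10/4)*(-35*8 + 131) = (-436 - √10/4)*(-280 + 131) = (-436 - √10/4)*(-149) = 64964 + 149*√10/4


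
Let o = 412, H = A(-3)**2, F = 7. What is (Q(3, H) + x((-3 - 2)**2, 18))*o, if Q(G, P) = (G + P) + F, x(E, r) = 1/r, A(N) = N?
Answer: 70658/9 ≈ 7850.9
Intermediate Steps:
H = 9 (H = (-3)**2 = 9)
Q(G, P) = 7 + G + P (Q(G, P) = (G + P) + 7 = 7 + G + P)
(Q(3, H) + x((-3 - 2)**2, 18))*o = ((7 + 3 + 9) + 1/18)*412 = (19 + 1/18)*412 = (343/18)*412 = 70658/9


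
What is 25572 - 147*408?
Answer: -34404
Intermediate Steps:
25572 - 147*408 = 25572 - 1*59976 = 25572 - 59976 = -34404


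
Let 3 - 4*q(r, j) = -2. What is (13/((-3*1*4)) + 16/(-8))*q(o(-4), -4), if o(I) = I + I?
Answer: -185/48 ≈ -3.8542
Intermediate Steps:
o(I) = 2*I
q(r, j) = 5/4 (q(r, j) = ¾ - ¼*(-2) = ¾ + ½ = 5/4)
(13/((-3*1*4)) + 16/(-8))*q(o(-4), -4) = (13/((-3*1*4)) + 16/(-8))*(5/4) = (13/((-3*4)) + 16*(-⅛))*(5/4) = (13/(-12) - 2)*(5/4) = (13*(-1/12) - 2)*(5/4) = (-13/12 - 2)*(5/4) = -37/12*5/4 = -185/48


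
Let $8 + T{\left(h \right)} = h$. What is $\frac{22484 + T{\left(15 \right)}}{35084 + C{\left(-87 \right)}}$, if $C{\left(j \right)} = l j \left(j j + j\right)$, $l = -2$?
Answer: $\frac{22491}{1336952} \approx 0.016823$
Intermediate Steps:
$T{\left(h \right)} = -8 + h$
$C{\left(j \right)} = - 2 j \left(j + j^{2}\right)$ ($C{\left(j \right)} = - 2 j \left(j j + j\right) = - 2 j \left(j^{2} + j\right) = - 2 j \left(j + j^{2}\right)$)
$\frac{22484 + T{\left(15 \right)}}{35084 + C{\left(-87 \right)}} = \frac{22484 + \left(-8 + 15\right)}{35084 + 2 \left(-87\right)^{2} \left(-1 - -87\right)} = \frac{22484 + 7}{35084 + 2 \cdot 7569 \left(-1 + 87\right)} = \frac{22491}{35084 + 2 \cdot 7569 \cdot 86} = \frac{22491}{35084 + 1301868} = \frac{22491}{1336952}$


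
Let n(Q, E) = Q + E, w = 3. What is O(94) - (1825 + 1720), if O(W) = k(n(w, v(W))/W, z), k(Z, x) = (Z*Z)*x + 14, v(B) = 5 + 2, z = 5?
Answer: -7799854/2209 ≈ -3530.9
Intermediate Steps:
v(B) = 7
n(Q, E) = E + Q
k(Z, x) = 14 + x*Z² (k(Z, x) = Z²*x + 14 = x*Z² + 14 = 14 + x*Z²)
O(W) = 14 + 500/W² (O(W) = 14 + 5*((7 + 3)/W)² = 14 + 5*(10/W)² = 14 + 5*(100/W²) = 14 + 500/W²)
O(94) - (1825 + 1720) = (14 + 500/94²) - (1825 + 1720) = (14 + 500*(1/8836)) - 1*3545 = (14 + 125/2209) - 3545 = 31051/2209 - 3545 = -7799854/2209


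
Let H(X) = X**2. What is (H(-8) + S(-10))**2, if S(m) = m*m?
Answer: 26896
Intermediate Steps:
S(m) = m**2
(H(-8) + S(-10))**2 = ((-8)**2 + (-10)**2)**2 = (64 + 100)**2 = 164**2 = 26896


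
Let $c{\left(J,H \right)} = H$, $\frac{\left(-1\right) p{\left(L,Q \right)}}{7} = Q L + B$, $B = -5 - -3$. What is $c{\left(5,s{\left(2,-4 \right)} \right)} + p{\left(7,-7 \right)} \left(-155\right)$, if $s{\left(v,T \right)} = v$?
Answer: $-55333$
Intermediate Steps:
$B = -2$ ($B = -5 + 3 = -2$)
$p{\left(L,Q \right)} = 14 - 7 L Q$ ($p{\left(L,Q \right)} = - 7 \left(Q L - 2\right) = - 7 \left(L Q - 2\right) = - 7 \left(-2 + L Q\right) = 14 - 7 L Q$)
$c{\left(5,s{\left(2,-4 \right)} \right)} + p{\left(7,-7 \right)} \left(-155\right) = 2 + \left(14 - 49 \left(-7\right)\right) \left(-155\right) = 2 + \left(14 + 343\right) \left(-155\right) = 2 + 357 \left(-155\right) = 2 - 55335 = -55333$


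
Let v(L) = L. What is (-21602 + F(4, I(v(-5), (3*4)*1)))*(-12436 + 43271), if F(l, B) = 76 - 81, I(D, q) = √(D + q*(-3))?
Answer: -666251845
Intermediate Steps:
I(D, q) = √(D - 3*q)
F(l, B) = -5
(-21602 + F(4, I(v(-5), (3*4)*1)))*(-12436 + 43271) = (-21602 - 5)*(-12436 + 43271) = -21607*30835 = -666251845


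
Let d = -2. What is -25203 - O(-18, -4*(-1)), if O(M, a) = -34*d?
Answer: -25271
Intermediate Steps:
O(M, a) = 68 (O(M, a) = -34*(-2) = 68)
-25203 - O(-18, -4*(-1)) = -25203 - 1*68 = -25203 - 68 = -25271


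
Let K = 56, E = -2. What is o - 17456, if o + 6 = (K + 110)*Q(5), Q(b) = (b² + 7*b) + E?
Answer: -7834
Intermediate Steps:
Q(b) = -2 + b² + 7*b (Q(b) = (b² + 7*b) - 2 = -2 + b² + 7*b)
o = 9622 (o = -6 + (56 + 110)*(-2 + 5² + 7*5) = -6 + 166*(-2 + 25 + 35) = -6 + 166*58 = -6 + 9628 = 9622)
o - 17456 = 9622 - 17456 = -7834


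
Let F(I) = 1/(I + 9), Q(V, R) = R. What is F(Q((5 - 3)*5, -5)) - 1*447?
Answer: -1787/4 ≈ -446.75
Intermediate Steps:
F(I) = 1/(9 + I)
F(Q((5 - 3)*5, -5)) - 1*447 = 1/(9 - 5) - 1*447 = 1/4 - 447 = ¼ - 447 = -1787/4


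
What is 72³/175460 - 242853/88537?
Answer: -2391182301/3883675505 ≈ -0.61570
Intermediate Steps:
72³/175460 - 242853/88537 = 373248*(1/175460) - 242853*1/88537 = 93312/43865 - 242853/88537 = -2391182301/3883675505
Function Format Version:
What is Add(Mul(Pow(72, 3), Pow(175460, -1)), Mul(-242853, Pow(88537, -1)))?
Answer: Rational(-2391182301, 3883675505) ≈ -0.61570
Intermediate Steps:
Add(Mul(Pow(72, 3), Pow(175460, -1)), Mul(-242853, Pow(88537, -1))) = Add(Mul(373248, Rational(1, 175460)), Mul(-242853, Rational(1, 88537))) = Add(Rational(93312, 43865), Rational(-242853, 88537)) = Rational(-2391182301, 3883675505)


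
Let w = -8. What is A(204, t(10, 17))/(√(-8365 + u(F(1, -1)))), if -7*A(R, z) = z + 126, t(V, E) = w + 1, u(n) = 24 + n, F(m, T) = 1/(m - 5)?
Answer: 34*I*√33365/33365 ≈ 0.18614*I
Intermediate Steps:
F(m, T) = 1/(-5 + m)
t(V, E) = -7 (t(V, E) = -8 + 1 = -7)
A(R, z) = -18 - z/7 (A(R, z) = -(z + 126)/7 = -(126 + z)/7 = -18 - z/7)
A(204, t(10, 17))/(√(-8365 + u(F(1, -1)))) = (-18 - ⅐*(-7))/(√(-8365 + (24 + 1/(-5 + 1)))) = (-18 + 1)/(√(-8365 + (24 + 1/(-4)))) = -17/√(-8365 + (24 - ¼)) = -17/√(-8365 + 95/4) = -17*(-2*I*√33365/33365) = -(-34)*I*√33365/33365 = 34*I*√33365/33365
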